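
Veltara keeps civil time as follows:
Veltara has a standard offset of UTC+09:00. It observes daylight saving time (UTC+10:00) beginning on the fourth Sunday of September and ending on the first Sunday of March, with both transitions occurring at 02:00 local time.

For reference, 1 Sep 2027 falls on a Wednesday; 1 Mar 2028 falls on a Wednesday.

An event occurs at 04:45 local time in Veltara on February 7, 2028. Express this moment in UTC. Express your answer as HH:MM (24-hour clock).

1 September 2027 is a Wednesday, so the first Sunday is September 5 and the fourth is September 26.
1 March 2028 is a Wednesday, so the first Sunday is March 5.
February 7, 2028 falls between 26 September 2027 and 5 March 2028, so daylight saving is in effect and Veltara is at UTC+10:00.
04:45 local − 10h = 18:45 UTC (rolling into the previous day, 6 February 2028).

18:45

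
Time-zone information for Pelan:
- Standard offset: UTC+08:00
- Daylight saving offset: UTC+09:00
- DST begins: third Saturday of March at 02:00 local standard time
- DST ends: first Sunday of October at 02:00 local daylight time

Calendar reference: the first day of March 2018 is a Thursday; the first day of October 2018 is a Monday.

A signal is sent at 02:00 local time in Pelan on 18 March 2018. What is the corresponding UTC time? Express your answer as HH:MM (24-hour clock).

1 March 2018 is a Thursday, so the first Saturday is March 3 and the third is March 17.
1 October 2018 is a Monday, so the first Sunday is October 7.
18 March 2018 falls between 17 March and 7 October, so daylight saving is in effect and Pelan is at UTC+09:00.
02:00 local − 9h = 17:00 UTC (rolling into the previous day, 17 March 2018).

17:00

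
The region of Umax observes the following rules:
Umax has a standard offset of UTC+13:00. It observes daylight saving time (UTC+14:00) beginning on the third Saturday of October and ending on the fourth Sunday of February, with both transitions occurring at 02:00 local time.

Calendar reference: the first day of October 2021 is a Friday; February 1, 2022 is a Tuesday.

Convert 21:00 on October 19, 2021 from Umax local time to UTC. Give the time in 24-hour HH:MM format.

07:00

1 October 2021 is a Friday, so the first Saturday is October 2 and the third is October 16.
1 February 2022 is a Tuesday, so the first Sunday is February 6 and the fourth is February 27.
October 19, 2021 falls between 16 October 2021 and 27 February 2022, so daylight saving is in effect and Umax is at UTC+14:00.
21:00 local − 14h = 07:00 UTC.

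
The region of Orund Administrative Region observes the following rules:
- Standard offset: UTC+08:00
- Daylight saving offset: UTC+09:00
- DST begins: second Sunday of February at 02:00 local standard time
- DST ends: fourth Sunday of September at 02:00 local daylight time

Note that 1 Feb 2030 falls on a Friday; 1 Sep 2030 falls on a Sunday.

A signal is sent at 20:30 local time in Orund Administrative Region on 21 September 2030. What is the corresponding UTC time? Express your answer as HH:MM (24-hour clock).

11:30

1 February 2030 is a Friday, so the first Sunday is February 3 and the second is February 10.
1 September 2030 is a Sunday, so the first Sunday is September 1 and the fourth is September 22.
21 September 2030 falls between 10 February and 22 September, so daylight saving is in effect and Orund Administrative Region is at UTC+09:00.
20:30 local − 9h = 11:30 UTC.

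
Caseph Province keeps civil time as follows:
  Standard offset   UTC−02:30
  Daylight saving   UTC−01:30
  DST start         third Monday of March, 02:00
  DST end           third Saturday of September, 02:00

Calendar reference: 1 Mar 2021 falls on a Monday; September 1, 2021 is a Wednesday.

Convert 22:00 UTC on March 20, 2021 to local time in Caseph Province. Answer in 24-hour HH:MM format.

1 March 2021 is a Monday, so the first Monday is March 1 and the third is March 15.
1 September 2021 is a Wednesday, so the first Saturday is September 4 and the third is September 18.
At the standard offset (UTC−02:30), 22:00 UTC − 2h30m = 19:30 Caseph Province standard time.
Daylight saving runs 15 March – 18 September; the standard-time date in Caseph Province, March 20, 2021, is inside that window, so Caseph Province is at UTC−01:30.
22:00 UTC − 1h30m = 20:30 local.

20:30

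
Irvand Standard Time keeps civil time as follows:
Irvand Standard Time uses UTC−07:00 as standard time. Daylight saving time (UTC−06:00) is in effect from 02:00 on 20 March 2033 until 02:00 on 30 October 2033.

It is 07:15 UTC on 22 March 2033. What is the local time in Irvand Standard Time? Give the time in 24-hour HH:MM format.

At the standard offset (UTC−07:00), 07:15 UTC − 7h = 00:15 Irvand Standard Time standard time.
Daylight saving runs 20 March – 30 October; the standard-time date in Irvand Standard Time, 22 March 2033, is inside that window, so Irvand Standard Time is at UTC−06:00.
07:15 UTC − 6h = 01:15 local.

01:15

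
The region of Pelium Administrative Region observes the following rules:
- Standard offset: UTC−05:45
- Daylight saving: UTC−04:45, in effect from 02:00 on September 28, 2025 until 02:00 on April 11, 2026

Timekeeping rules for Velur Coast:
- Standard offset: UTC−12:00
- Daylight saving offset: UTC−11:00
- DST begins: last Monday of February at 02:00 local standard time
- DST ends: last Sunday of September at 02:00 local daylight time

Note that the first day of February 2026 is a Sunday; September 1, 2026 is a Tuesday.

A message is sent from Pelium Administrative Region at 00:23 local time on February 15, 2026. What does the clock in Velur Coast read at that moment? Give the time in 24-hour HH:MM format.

17:08

February 15, 2026 lies within the daylight-saving period (28 September 2025 – 11 April 2026), so Pelium Administrative Region is on daylight time, UTC−04:45.
00:23 Pelium Administrative Region + 4h45m = 05:08 UTC.
1 February 2026 is a Sunday, so Mondays fall on 2, 9, 16, 23; the last is February 23.
1 September 2026 is a Tuesday, so Sundays fall on 6, 13, 20, 27; the last is September 27.
At the standard offset (UTC−12:00), 05:08 UTC − 12h = 17:08 Velur Coast standard time (rolling into the previous day, 14 February 2026).
The standard-time date in Velur Coast, February 14, 2026, does not fall between 23 February and 27 September, so daylight saving is not in effect and Velur Coast is at UTC−12:00.
05:08 UTC − 12h = 17:08 Velur Coast (rolling into the previous day, 14 February 2026).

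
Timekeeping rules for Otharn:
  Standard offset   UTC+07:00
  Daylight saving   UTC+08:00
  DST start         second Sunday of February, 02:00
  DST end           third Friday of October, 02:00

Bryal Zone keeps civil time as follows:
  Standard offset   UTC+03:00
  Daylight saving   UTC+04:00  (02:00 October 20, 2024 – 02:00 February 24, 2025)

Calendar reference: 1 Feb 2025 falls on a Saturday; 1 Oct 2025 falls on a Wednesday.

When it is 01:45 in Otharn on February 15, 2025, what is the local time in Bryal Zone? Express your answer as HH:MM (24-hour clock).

1 February 2025 is a Saturday, so the first Sunday is February 2 and the second is February 9.
1 October 2025 is a Wednesday, so the first Friday is October 3 and the third is October 17.
Daylight saving runs 9 February – 17 October; February 15, 2025 is inside that window, so Otharn is at UTC+08:00.
01:45 Otharn − 8h = 17:45 UTC (rolling into the previous day, 14 February 2025).
At the standard offset (UTC+03:00), 17:45 UTC + 3h = 20:45 Bryal Zone standard time.
The standard-time date in Bryal Zone, February 14, 2025, lies within the daylight-saving period (20 October 2024 – 24 February 2025), so Bryal Zone is on daylight time, UTC+04:00.
17:45 UTC + 4h = 21:45 Bryal Zone.

21:45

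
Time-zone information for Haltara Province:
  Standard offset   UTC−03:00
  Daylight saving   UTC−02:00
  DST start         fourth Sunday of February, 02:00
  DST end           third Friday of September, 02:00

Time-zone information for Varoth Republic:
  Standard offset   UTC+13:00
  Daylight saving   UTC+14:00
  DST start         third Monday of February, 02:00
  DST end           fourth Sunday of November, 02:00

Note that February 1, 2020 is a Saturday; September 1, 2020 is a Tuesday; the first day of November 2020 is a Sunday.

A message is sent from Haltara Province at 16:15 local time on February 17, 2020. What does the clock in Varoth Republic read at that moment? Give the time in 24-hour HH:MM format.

09:15

1 February 2020 is a Saturday, so the first Sunday is February 2 and the fourth is February 23.
1 September 2020 is a Tuesday, so the first Friday is September 4 and the third is September 18.
February 17, 2020 does not fall between 23 February and 18 September, so daylight saving is not in effect and Haltara Province is at UTC−03:00.
16:15 Haltara Province + 3h = 19:15 UTC.
1 February 2020 is a Saturday, so the first Monday is February 3 and the third is February 17.
1 November 2020 is a Sunday, so the first Sunday is November 1 and the fourth is November 22.
At the standard offset (UTC+13:00), 19:15 UTC + 13h = 08:15 Varoth Republic standard time (rolling into the next day, 18 February 2020).
Daylight saving runs 17 February – 22 November; the standard-time date in Varoth Republic, February 18, 2020, is inside that window, so Varoth Republic is at UTC+14:00.
19:15 UTC + 14h = 09:15 Varoth Republic (rolling into the next day, 18 February 2020).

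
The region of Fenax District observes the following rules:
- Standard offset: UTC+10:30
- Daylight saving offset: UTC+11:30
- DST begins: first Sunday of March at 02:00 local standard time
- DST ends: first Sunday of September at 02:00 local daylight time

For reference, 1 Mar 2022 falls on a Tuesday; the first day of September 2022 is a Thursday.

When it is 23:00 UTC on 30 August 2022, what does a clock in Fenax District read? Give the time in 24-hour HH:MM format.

10:30

1 March 2022 is a Tuesday, so the first Sunday is March 6.
1 September 2022 is a Thursday, so the first Sunday is September 4.
At the standard offset (UTC+10:30), 23:00 UTC + 10h30m = 09:30 Fenax District standard time (rolling into the next day, 31 August 2022).
The standard-time date in Fenax District, 31 August 2022, lies within the daylight-saving period (6 March – 4 September), so Fenax District is on daylight time, UTC+11:30.
23:00 UTC + 11h30m = 10:30 local (rolling into the next day, 31 August 2022).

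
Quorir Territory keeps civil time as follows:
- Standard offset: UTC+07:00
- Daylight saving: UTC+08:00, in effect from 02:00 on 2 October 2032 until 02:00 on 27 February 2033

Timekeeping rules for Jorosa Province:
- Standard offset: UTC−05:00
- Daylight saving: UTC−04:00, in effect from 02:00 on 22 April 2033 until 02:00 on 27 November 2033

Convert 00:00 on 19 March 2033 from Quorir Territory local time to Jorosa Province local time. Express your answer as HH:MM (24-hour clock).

19 March 2033 does not fall between 2 October 2032 and 27 February 2033, so daylight saving is not in effect and Quorir Territory is at UTC+07:00.
00:00 Quorir Territory − 7h = 17:00 UTC (rolling into the previous day, 18 March 2033).
At the standard offset (UTC−05:00), 17:00 UTC − 5h = 12:00 Jorosa Province standard time.
The standard-time date in Jorosa Province, 18 March 2033, does not fall between 22 April and 27 November, so daylight saving is not in effect and Jorosa Province is at UTC−05:00.
17:00 UTC − 5h = 12:00 Jorosa Province.

12:00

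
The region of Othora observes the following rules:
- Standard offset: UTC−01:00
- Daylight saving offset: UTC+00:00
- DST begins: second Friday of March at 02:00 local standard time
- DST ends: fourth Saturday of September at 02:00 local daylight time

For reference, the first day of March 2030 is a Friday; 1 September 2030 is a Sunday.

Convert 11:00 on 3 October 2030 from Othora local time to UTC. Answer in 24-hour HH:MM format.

1 March 2030 is a Friday, so the first Friday is March 1 and the second is March 8.
1 September 2030 is a Sunday, so the first Saturday is September 7 and the fourth is September 28.
3 October 2030 is outside the daylight-saving period (8 March – 28 September), so Othora is on standard time, UTC−01:00.
11:00 local + 1h = 12:00 UTC.

12:00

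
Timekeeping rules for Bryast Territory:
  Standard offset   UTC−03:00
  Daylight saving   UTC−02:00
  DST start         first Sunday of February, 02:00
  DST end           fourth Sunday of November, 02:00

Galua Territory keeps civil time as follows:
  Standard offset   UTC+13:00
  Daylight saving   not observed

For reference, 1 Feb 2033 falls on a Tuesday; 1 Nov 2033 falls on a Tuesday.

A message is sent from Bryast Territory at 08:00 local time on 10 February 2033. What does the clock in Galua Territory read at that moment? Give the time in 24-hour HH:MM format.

23:00

1 February 2033 is a Tuesday, so the first Sunday is February 6.
1 November 2033 is a Tuesday, so the first Sunday is November 6 and the fourth is November 27.
Daylight saving runs 6 February – 27 November; 10 February 2033 is inside that window, so Bryast Territory is at UTC−02:00.
08:00 Bryast Territory + 2h = 10:00 UTC.
Galua Territory stays on UTC+13:00 all year.
10:00 UTC + 13h = 23:00 Galua Territory.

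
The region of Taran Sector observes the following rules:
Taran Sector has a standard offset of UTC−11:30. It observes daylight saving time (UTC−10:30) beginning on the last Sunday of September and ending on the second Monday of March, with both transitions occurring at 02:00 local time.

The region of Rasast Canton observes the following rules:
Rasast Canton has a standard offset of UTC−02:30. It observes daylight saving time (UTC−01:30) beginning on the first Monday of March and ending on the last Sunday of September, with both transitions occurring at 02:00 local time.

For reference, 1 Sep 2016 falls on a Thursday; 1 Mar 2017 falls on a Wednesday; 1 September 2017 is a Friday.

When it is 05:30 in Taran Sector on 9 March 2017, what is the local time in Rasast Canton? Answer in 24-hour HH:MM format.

14:30

1 September 2016 is a Thursday, so Sundays fall on 4, 11, 18, 25; the last is September 25.
1 March 2017 is a Wednesday, so the first Monday is March 6 and the second is March 13.
9 March 2017 lies within the daylight-saving period (25 September 2016 – 13 March 2017), so Taran Sector is on daylight time, UTC−10:30.
05:30 Taran Sector + 10h30m = 16:00 UTC.
1 March 2017 is a Wednesday, so the first Monday is March 6.
1 September 2017 is a Friday, so Sundays fall on 3, 10, 17, 24; the last is September 24.
At the standard offset (UTC−02:30), 16:00 UTC − 2h30m = 13:30 Rasast Canton standard time.
The standard-time date in Rasast Canton, 9 March 2017, falls between 6 March and 24 September, so daylight saving is in effect and Rasast Canton is at UTC−01:30.
16:00 UTC − 1h30m = 14:30 Rasast Canton.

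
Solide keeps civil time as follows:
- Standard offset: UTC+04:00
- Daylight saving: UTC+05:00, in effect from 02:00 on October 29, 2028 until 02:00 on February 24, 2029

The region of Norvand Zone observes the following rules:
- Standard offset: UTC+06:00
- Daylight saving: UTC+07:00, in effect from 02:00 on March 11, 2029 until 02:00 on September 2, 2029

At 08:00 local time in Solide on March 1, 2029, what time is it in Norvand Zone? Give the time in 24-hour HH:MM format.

March 1, 2029 is outside the daylight-saving period (29 October 2028 – 24 February 2029), so Solide is on standard time, UTC+04:00.
08:00 Solide − 4h = 04:00 UTC.
At the standard offset (UTC+06:00), 04:00 UTC + 6h = 10:00 Norvand Zone standard time.
The standard-time date in Norvand Zone, March 1, 2029, is outside the daylight-saving period (11 March – 2 September), so Norvand Zone is on standard time, UTC+06:00.
04:00 UTC + 6h = 10:00 Norvand Zone.

10:00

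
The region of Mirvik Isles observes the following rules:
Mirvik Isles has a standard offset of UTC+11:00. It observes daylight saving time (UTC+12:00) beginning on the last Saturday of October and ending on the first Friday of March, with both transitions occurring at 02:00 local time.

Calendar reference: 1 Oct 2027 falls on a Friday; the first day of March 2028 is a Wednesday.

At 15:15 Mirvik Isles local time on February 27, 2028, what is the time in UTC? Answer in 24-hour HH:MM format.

03:15

1 October 2027 is a Friday, so Saturdays fall on 2, 9, 16, 23, 30; the last is October 30.
1 March 2028 is a Wednesday, so the first Friday is March 3.
February 27, 2028 lies within the daylight-saving period (30 October 2027 – 3 March 2028), so Mirvik Isles is on daylight time, UTC+12:00.
15:15 local − 12h = 03:15 UTC.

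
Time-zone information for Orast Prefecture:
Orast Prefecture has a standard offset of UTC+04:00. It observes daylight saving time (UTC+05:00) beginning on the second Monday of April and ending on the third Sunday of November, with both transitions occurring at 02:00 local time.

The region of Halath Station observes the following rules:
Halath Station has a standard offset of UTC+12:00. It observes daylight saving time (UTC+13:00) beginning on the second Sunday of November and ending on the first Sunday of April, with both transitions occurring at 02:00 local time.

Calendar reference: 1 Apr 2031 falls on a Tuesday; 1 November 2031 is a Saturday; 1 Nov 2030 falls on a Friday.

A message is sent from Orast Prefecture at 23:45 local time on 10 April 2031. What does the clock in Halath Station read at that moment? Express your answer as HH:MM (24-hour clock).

1 April 2031 is a Tuesday, so the first Monday is April 7 and the second is April 14.
1 November 2031 is a Saturday, so the first Sunday is November 2 and the third is November 16.
10 April 2031 is outside the daylight-saving period (14 April – 16 November), so Orast Prefecture is on standard time, UTC+04:00.
23:45 Orast Prefecture − 4h = 19:45 UTC.
1 November 2030 is a Friday, so the first Sunday is November 3 and the second is November 10.
1 April 2031 is a Tuesday, so the first Sunday is April 6.
At the standard offset (UTC+12:00), 19:45 UTC + 12h = 07:45 Halath Station standard time (rolling into the next day, 11 April 2031).
The standard-time date in Halath Station, 11 April 2031, does not fall between 10 November 2030 and 6 April 2031, so daylight saving is not in effect and Halath Station is at UTC+12:00.
19:45 UTC + 12h = 07:45 Halath Station (rolling into the next day, 11 April 2031).

07:45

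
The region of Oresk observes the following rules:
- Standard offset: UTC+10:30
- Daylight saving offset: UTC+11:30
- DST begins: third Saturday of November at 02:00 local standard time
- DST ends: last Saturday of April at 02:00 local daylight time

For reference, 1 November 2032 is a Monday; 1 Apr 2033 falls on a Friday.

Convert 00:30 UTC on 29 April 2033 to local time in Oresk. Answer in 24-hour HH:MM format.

12:00

1 November 2032 is a Monday, so the first Saturday is November 6 and the third is November 20.
1 April 2033 is a Friday, so Saturdays fall on 2, 9, 16, 23, 30; the last is April 30.
At the standard offset (UTC+10:30), 00:30 UTC + 10h30m = 11:00 Oresk standard time.
Daylight saving runs 20 November 2032 – 30 April 2033; the standard-time date in Oresk, 29 April 2033, is inside that window, so Oresk is at UTC+11:30.
00:30 UTC + 11h30m = 12:00 local.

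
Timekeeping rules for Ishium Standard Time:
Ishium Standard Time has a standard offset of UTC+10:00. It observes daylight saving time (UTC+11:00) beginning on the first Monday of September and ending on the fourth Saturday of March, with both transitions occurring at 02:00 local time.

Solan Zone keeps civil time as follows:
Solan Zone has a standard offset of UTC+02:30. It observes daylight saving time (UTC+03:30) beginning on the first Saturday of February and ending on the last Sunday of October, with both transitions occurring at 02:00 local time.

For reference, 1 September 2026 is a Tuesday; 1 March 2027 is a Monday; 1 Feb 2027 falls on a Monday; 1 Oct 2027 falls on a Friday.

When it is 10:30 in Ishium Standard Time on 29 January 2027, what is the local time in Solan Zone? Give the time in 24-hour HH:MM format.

02:00

1 September 2026 is a Tuesday, so the first Monday is September 7.
1 March 2027 is a Monday, so the first Saturday is March 6 and the fourth is March 27.
29 January 2027 lies within the daylight-saving period (7 September 2026 – 27 March 2027), so Ishium Standard Time is on daylight time, UTC+11:00.
10:30 Ishium Standard Time − 11h = 23:30 UTC (rolling into the previous day, 28 January 2027).
1 February 2027 is a Monday, so the first Saturday is February 6.
1 October 2027 is a Friday, so Sundays fall on 3, 10, 17, 24, 31; the last is October 31.
At the standard offset (UTC+02:30), 23:30 UTC + 2h30m = 02:00 Solan Zone standard time (rolling into the next day, 29 January 2027).
Daylight saving runs 6 February – 31 October; the standard-time date in Solan Zone, 29 January 2027, is outside that window, so Solan Zone is on standard time at UTC+02:30.
23:30 UTC + 2h30m = 02:00 Solan Zone (rolling into the next day, 29 January 2027).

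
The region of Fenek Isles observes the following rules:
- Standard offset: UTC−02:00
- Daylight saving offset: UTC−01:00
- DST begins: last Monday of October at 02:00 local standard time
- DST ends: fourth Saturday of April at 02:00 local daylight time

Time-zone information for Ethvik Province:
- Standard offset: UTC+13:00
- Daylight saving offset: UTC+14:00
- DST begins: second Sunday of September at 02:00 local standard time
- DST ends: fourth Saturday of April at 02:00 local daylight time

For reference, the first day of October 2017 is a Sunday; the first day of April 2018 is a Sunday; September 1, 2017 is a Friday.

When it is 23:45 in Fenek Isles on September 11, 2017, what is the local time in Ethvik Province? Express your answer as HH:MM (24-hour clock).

15:45

1 October 2017 is a Sunday, so Mondays fall on 2, 9, 16, 23, 30; the last is October 30.
1 April 2018 is a Sunday, so the first Saturday is April 7 and the fourth is April 28.
September 11, 2017 does not fall between 30 October 2017 and 28 April 2018, so daylight saving is not in effect and Fenek Isles is at UTC−02:00.
23:45 Fenek Isles + 2h = 01:45 UTC (rolling into the next day, 12 September 2017).
1 September 2017 is a Friday, so the first Sunday is September 3 and the second is September 10.
1 April 2018 is a Sunday, so the first Saturday is April 7 and the fourth is April 28.
At the standard offset (UTC+13:00), 01:45 UTC + 13h = 14:45 Ethvik Province standard time.
The standard-time date in Ethvik Province, September 12, 2017, lies within the daylight-saving period (10 September 2017 – 28 April 2018), so Ethvik Province is on daylight time, UTC+14:00.
01:45 UTC + 14h = 15:45 Ethvik Province.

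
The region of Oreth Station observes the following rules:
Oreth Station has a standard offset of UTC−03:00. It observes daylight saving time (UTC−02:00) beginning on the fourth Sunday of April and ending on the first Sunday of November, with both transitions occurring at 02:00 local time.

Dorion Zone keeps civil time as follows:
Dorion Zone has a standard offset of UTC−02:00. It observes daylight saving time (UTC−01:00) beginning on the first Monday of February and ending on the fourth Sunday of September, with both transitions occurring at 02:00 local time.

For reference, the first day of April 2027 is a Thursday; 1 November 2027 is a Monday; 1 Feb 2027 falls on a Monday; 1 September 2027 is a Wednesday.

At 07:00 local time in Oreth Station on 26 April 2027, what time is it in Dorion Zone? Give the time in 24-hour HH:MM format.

08:00

1 April 2027 is a Thursday, so the first Sunday is April 4 and the fourth is April 25.
1 November 2027 is a Monday, so the first Sunday is November 7.
Daylight saving runs 25 April – 7 November; 26 April 2027 is inside that window, so Oreth Station is at UTC−02:00.
07:00 Oreth Station + 2h = 09:00 UTC.
1 February 2027 is a Monday, so the first Monday is February 1.
1 September 2027 is a Wednesday, so the first Sunday is September 5 and the fourth is September 26.
At the standard offset (UTC−02:00), 09:00 UTC − 2h = 07:00 Dorion Zone standard time.
Daylight saving runs 1 February – 26 September; the standard-time date in Dorion Zone, 26 April 2027, is inside that window, so Dorion Zone is at UTC−01:00.
09:00 UTC − 1h = 08:00 Dorion Zone.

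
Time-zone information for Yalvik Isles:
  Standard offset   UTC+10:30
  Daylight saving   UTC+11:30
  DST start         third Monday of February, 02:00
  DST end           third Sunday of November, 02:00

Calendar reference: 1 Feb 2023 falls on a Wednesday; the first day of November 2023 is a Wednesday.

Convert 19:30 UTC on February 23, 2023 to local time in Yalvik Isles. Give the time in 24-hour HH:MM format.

1 February 2023 is a Wednesday, so the first Monday is February 6 and the third is February 20.
1 November 2023 is a Wednesday, so the first Sunday is November 5 and the third is November 19.
At the standard offset (UTC+10:30), 19:30 UTC + 10h30m = 06:00 Yalvik Isles standard time (rolling into the next day, 24 February 2023).
The standard-time date in Yalvik Isles, February 24, 2023, lies within the daylight-saving period (20 February – 19 November), so Yalvik Isles is on daylight time, UTC+11:30.
19:30 UTC + 11h30m = 07:00 local (rolling into the next day, 24 February 2023).

07:00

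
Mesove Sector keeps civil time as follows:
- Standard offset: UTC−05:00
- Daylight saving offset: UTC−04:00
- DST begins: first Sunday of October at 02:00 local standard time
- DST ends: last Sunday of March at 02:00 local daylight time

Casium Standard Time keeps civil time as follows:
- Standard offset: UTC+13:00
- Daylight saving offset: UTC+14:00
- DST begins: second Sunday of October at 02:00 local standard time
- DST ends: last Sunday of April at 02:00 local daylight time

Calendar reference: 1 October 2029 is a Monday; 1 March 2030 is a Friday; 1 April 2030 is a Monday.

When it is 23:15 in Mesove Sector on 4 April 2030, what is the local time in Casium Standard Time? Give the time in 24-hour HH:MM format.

18:15

1 October 2029 is a Monday, so the first Sunday is October 7.
1 March 2030 is a Friday, so Sundays fall on 3, 10, 17, 24, 31; the last is March 31.
Daylight saving runs 7 October 2029 – 31 March 2030; 4 April 2030 is outside that window, so Mesove Sector is on standard time at UTC−05:00.
23:15 Mesove Sector + 5h = 04:15 UTC (rolling into the next day, 5 April 2030).
1 October 2029 is a Monday, so the first Sunday is October 7 and the second is October 14.
1 April 2030 is a Monday, so Sundays fall on 7, 14, 21, 28; the last is April 28.
At the standard offset (UTC+13:00), 04:15 UTC + 13h = 17:15 Casium Standard Time standard time.
The standard-time date in Casium Standard Time, 5 April 2030, lies within the daylight-saving period (14 October 2029 – 28 April 2030), so Casium Standard Time is on daylight time, UTC+14:00.
04:15 UTC + 14h = 18:15 Casium Standard Time.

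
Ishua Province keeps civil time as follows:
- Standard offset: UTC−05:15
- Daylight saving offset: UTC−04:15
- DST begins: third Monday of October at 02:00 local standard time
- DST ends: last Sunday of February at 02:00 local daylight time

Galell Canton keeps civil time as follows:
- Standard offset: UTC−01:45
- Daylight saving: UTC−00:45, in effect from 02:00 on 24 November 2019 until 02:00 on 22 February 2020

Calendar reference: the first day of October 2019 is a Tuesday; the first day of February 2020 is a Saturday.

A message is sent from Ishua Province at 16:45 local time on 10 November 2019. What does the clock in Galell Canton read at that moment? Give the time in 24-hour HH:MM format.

1 October 2019 is a Tuesday, so the first Monday is October 7 and the third is October 21.
1 February 2020 is a Saturday, so Sundays fall on 2, 9, 16, 23; the last is February 23.
10 November 2019 falls between 21 October 2019 and 23 February 2020, so daylight saving is in effect and Ishua Province is at UTC−04:15.
16:45 Ishua Province + 4h15m = 21:00 UTC.
At the standard offset (UTC−01:45), 21:00 UTC − 1h45m = 19:15 Galell Canton standard time.
The standard-time date in Galell Canton, 10 November 2019, is outside the daylight-saving period (24 November 2019 – 22 February 2020), so Galell Canton is on standard time, UTC−01:45.
21:00 UTC − 1h45m = 19:15 Galell Canton.

19:15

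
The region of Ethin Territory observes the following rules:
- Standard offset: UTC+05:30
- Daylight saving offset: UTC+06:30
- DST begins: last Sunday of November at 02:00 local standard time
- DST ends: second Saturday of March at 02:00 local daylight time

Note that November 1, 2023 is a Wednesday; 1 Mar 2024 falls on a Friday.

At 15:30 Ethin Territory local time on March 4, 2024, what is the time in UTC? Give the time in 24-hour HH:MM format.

09:00

1 November 2023 is a Wednesday, so Sundays fall on 5, 12, 19, 26; the last is November 26.
1 March 2024 is a Friday, so the first Saturday is March 2 and the second is March 9.
March 4, 2024 lies within the daylight-saving period (26 November 2023 – 9 March 2024), so Ethin Territory is on daylight time, UTC+06:30.
15:30 local − 6h30m = 09:00 UTC.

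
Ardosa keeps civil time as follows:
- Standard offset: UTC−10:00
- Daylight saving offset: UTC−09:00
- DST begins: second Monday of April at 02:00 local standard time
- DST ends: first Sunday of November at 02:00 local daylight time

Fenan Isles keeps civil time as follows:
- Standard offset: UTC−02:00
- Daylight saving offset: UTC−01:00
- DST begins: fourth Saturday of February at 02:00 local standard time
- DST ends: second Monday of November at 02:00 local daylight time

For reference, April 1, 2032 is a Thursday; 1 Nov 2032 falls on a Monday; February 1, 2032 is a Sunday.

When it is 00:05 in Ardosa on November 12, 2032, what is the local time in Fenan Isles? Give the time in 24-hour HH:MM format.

1 April 2032 is a Thursday, so the first Monday is April 5 and the second is April 12.
1 November 2032 is a Monday, so the first Sunday is November 7.
November 12, 2032 does not fall between 12 April and 7 November, so daylight saving is not in effect and Ardosa is at UTC−10:00.
00:05 Ardosa + 10h = 10:05 UTC.
1 February 2032 is a Sunday, so the first Saturday is February 7 and the fourth is February 28.
1 November 2032 is a Monday, so the first Monday is November 1 and the second is November 8.
At the standard offset (UTC−02:00), 10:05 UTC − 2h = 08:05 Fenan Isles standard time.
Daylight saving runs 28 February – 8 November; the standard-time date in Fenan Isles, November 12, 2032, is outside that window, so Fenan Isles is on standard time at UTC−02:00.
10:05 UTC − 2h = 08:05 Fenan Isles.

08:05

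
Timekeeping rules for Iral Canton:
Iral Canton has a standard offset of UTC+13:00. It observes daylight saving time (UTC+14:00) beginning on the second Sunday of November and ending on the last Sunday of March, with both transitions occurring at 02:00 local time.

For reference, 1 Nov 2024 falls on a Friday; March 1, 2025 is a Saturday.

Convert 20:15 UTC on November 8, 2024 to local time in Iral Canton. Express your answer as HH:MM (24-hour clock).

09:15

1 November 2024 is a Friday, so the first Sunday is November 3 and the second is November 10.
1 March 2025 is a Saturday, so Sundays fall on 2, 9, 16, 23, 30; the last is March 30.
At the standard offset (UTC+13:00), 20:15 UTC + 13h = 09:15 Iral Canton standard time (rolling into the next day, 9 November 2024).
The standard-time date in Iral Canton, November 9, 2024, is outside the daylight-saving period (10 November 2024 – 30 March 2025), so Iral Canton is on standard time, UTC+13:00.
20:15 UTC + 13h = 09:15 local (rolling into the next day, 9 November 2024).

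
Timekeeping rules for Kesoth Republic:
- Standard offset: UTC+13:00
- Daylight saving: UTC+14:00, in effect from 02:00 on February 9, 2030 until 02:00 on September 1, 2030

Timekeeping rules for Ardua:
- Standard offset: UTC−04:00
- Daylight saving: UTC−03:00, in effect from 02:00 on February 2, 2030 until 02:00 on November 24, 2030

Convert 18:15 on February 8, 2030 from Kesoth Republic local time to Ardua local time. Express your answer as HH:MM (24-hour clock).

Daylight saving runs 9 February – 1 September; February 8, 2030 is outside that window, so Kesoth Republic is on standard time at UTC+13:00.
18:15 Kesoth Republic − 13h = 05:15 UTC.
At the standard offset (UTC−04:00), 05:15 UTC − 4h = 01:15 Ardua standard time.
The standard-time date in Ardua, February 8, 2030, lies within the daylight-saving period (2 February – 24 November), so Ardua is on daylight time, UTC−03:00.
05:15 UTC − 3h = 02:15 Ardua.

02:15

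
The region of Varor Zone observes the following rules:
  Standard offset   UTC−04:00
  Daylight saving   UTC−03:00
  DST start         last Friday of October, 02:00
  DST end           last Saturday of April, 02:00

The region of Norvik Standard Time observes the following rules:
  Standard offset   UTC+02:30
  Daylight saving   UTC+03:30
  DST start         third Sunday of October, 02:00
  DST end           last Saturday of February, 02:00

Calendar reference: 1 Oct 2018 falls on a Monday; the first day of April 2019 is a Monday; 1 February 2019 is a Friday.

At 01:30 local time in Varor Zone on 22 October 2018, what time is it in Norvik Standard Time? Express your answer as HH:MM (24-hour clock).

09:00

1 October 2018 is a Monday, so Fridays fall on 5, 12, 19, 26; the last is October 26.
1 April 2019 is a Monday, so Saturdays fall on 6, 13, 20, 27; the last is April 27.
22 October 2018 does not fall between 26 October 2018 and 27 April 2019, so daylight saving is not in effect and Varor Zone is at UTC−04:00.
01:30 Varor Zone + 4h = 05:30 UTC.
1 October 2018 is a Monday, so the first Sunday is October 7 and the third is October 21.
1 February 2019 is a Friday, so Saturdays fall on 2, 9, 16, 23; the last is February 23.
At the standard offset (UTC+02:30), 05:30 UTC + 2h30m = 08:00 Norvik Standard Time standard time.
Daylight saving runs 21 October 2018 – 23 February 2019; the standard-time date in Norvik Standard Time, 22 October 2018, is inside that window, so Norvik Standard Time is at UTC+03:30.
05:30 UTC + 3h30m = 09:00 Norvik Standard Time.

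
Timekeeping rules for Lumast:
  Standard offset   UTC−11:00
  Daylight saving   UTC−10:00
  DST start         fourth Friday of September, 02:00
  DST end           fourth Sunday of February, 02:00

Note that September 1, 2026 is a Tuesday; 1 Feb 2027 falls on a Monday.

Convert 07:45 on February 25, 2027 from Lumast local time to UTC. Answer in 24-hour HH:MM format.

17:45

1 September 2026 is a Tuesday, so the first Friday is September 4 and the fourth is September 25.
1 February 2027 is a Monday, so the first Sunday is February 7 and the fourth is February 28.
February 25, 2027 falls between 25 September 2026 and 28 February 2027, so daylight saving is in effect and Lumast is at UTC−10:00.
07:45 local + 10h = 17:45 UTC.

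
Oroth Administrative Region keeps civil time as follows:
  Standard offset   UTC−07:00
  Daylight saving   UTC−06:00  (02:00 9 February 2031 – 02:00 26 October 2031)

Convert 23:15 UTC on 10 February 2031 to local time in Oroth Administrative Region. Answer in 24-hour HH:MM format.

At the standard offset (UTC−07:00), 23:15 UTC − 7h = 16:15 Oroth Administrative Region standard time.
The standard-time date in Oroth Administrative Region, 10 February 2031, lies within the daylight-saving period (9 February – 26 October), so Oroth Administrative Region is on daylight time, UTC−06:00.
23:15 UTC − 6h = 17:15 local.

17:15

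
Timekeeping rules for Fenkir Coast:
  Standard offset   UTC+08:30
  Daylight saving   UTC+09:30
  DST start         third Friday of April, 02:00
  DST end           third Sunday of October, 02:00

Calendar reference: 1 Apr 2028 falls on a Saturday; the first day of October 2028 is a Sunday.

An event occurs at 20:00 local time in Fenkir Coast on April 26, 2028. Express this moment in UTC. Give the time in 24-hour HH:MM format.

10:30

1 April 2028 is a Saturday, so the first Friday is April 7 and the third is April 21.
1 October 2028 is a Sunday, so the first Sunday is October 1 and the third is October 15.
April 26, 2028 falls between 21 April and 15 October, so daylight saving is in effect and Fenkir Coast is at UTC+09:30.
20:00 local − 9h30m = 10:30 UTC.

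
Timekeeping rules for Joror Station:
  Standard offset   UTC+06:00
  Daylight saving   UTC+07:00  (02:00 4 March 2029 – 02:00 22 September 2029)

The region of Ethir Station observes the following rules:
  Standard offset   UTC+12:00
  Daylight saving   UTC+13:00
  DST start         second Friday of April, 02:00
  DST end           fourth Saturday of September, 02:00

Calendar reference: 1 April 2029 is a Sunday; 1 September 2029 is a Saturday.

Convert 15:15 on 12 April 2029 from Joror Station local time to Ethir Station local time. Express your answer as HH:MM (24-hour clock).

12 April 2029 lies within the daylight-saving period (4 March – 22 September), so Joror Station is on daylight time, UTC+07:00.
15:15 Joror Station − 7h = 08:15 UTC.
1 April 2029 is a Sunday, so the first Friday is April 6 and the second is April 13.
1 September 2029 is a Saturday, so the first Saturday is September 1 and the fourth is September 22.
At the standard offset (UTC+12:00), 08:15 UTC + 12h = 20:15 Ethir Station standard time.
The standard-time date in Ethir Station, 12 April 2029, is outside the daylight-saving period (13 April – 22 September), so Ethir Station is on standard time, UTC+12:00.
08:15 UTC + 12h = 20:15 Ethir Station.

20:15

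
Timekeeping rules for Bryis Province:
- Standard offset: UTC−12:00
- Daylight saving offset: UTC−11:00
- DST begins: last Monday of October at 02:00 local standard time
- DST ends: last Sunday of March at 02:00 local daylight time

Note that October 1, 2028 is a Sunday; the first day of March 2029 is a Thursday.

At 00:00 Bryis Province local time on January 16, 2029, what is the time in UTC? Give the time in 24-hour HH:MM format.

11:00

1 October 2028 is a Sunday, so Mondays fall on 2, 9, 16, 23, 30; the last is October 30.
1 March 2029 is a Thursday, so Sundays fall on 4, 11, 18, 25; the last is March 25.
January 16, 2029 falls between 30 October 2028 and 25 March 2029, so daylight saving is in effect and Bryis Province is at UTC−11:00.
00:00 local + 11h = 11:00 UTC.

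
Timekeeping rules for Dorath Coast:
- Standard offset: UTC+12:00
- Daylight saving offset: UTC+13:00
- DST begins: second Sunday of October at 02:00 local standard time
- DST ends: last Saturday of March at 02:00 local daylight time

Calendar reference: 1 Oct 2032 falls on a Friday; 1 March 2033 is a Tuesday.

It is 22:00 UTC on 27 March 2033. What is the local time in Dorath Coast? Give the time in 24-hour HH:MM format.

10:00

1 October 2032 is a Friday, so the first Sunday is October 3 and the second is October 10.
1 March 2033 is a Tuesday, so Saturdays fall on 5, 12, 19, 26; the last is March 26.
At the standard offset (UTC+12:00), 22:00 UTC + 12h = 10:00 Dorath Coast standard time (rolling into the next day, 28 March 2033).
The standard-time date in Dorath Coast, 28 March 2033, does not fall between 10 October 2032 and 26 March 2033, so daylight saving is not in effect and Dorath Coast is at UTC+12:00.
22:00 UTC + 12h = 10:00 local (rolling into the next day, 28 March 2033).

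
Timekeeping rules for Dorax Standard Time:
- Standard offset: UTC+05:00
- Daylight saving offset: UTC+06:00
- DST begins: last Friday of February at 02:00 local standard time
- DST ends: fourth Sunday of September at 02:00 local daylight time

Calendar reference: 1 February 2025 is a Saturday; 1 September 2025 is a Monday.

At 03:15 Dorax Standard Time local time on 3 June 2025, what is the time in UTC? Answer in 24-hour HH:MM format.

1 February 2025 is a Saturday, so Fridays fall on 7, 14, 21, 28; the last is February 28.
1 September 2025 is a Monday, so the first Sunday is September 7 and the fourth is September 28.
3 June 2025 falls between 28 February and 28 September, so daylight saving is in effect and Dorax Standard Time is at UTC+06:00.
03:15 local − 6h = 21:15 UTC (rolling into the previous day, 2 June 2025).

21:15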